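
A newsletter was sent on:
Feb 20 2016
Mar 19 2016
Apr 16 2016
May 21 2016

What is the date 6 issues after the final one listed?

All dates are Saturdays, 28, 28, 35 days apart.
Specifically, the 3rd Saturday of each month.
June 2016 — 3rd Saturday is Jun 18 2016.
July 2016 — 3rd Saturday is Jul 16 2016.
3rd Saturday of August 2016: Aug 20 2016.
3rd Saturday of September 2016: Sep 17 2016.
3rd Saturday of October 2016: Oct 15 2016.
3rd Saturday of November 2016: Nov 19 2016.

Nov 19 2016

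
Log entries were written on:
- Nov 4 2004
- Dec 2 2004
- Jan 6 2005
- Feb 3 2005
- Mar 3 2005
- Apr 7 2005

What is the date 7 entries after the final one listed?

Gaps: 28, 35, 28, 28, 35 days — a mix of 28 and 35. Every date is a Thursday.
Each is the 1st Thursday of its month.
1st Thursday of May 2005: May 5 2005.
June 2005 — 1st Thursday is Jun 2 2005.
1st Thursday of July 2005: Jul 7 2005.
August 2005 — 1st Thursday is Aug 4 2005.
September 2005 — 1st Thursday is Sep 1 2005.
October 2005 — 1st Thursday is Oct 6 2005.
November 2005 — 1st Thursday is Nov 3 2005.

Nov 3 2005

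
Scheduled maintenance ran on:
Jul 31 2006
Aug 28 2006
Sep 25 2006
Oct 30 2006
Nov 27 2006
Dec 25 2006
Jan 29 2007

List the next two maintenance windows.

Feb 26 2007, Mar 26 2007

These are Mondays with 28, 28, 35, 28, 28, 35-day gaps.
Each is the final Monday of its month — Jul 31 2006 is past the 28th, so '4th Monday' doesn't fit.
February 2007 ends with Monday Feb 26 2007.
March 2007 ends with Monday Mar 26 2007.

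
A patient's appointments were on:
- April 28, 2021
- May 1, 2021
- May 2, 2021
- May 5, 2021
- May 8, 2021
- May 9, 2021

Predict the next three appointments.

May 12, 2021; May 15, 2021; May 16, 2021

Gaps: 3, 1, 3, 3, 1 days — not constant, but cyclic with period 3.
The events fall on every Wednesday, Saturday and Sunday.
Next Wednesday: May 12, 2021.
Next Saturday: May 15, 2021.
Next Sunday: May 16, 2021.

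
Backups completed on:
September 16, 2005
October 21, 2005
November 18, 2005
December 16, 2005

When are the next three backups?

All dates are Fridays, 35, 28, 28 days apart.
Specifically, the 3rd Friday of each month.
3rd Friday of January 2006: January 20, 2006.
3rd Friday of February 2006: February 17, 2006.
3rd Friday of March 2006: March 17, 2006.

January 20, 2006; February 17, 2006; March 17, 2006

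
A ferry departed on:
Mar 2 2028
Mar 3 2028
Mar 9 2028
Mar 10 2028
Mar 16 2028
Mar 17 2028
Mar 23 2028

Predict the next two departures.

Mar 24 2028, Mar 30 2028

Every event lands on a Thursday or Friday (gaps cycle 1, 6, 1, 6, 1, 6).
So the schedule is: every Thursday and Friday.
Next Friday: Mar 24 2028.
The following Thursday is Mar 30 2028.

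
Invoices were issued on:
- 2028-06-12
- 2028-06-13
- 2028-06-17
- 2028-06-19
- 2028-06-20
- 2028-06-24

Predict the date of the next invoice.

2028-06-26

Every event lands on a Monday or Tuesday or Saturday (gaps cycle 1, 4, 2, 1, 4).
So the schedule is: every Monday, Tuesday and Saturday.
The following Monday is 2028-06-26.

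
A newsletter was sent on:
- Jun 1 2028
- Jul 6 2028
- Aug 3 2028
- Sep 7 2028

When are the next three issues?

Oct 5 2028, Nov 2 2028, Dec 7 2028

All dates are Thursdays, 35, 28, 35 days apart.
Specifically, the 1st Thursday of each month.
October 2028 — 1st Thursday is Oct 5 2028.
1st Thursday of November 2028: Nov 2 2028.
1st Thursday of December 2028: Dec 7 2028.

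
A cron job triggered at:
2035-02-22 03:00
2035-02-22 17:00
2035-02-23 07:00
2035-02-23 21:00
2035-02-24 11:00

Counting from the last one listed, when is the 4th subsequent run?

2035-02-26 19:00

Gaps: 14, 14, 14, 14 hours — each event is 14 hours after the previous one.
2035-02-24 11:00 + 14 h = 2035-02-25 01:00.
2035-02-25 01:00 + 14 h = 2035-02-25 15:00.
2035-02-25 15:00 + 14 h = 2035-02-26 05:00.
2035-02-26 05:00 + 14 h = 2035-02-26 19:00.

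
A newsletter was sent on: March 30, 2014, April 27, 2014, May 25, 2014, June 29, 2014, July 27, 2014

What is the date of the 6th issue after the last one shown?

January 25, 2015

Every date is a Sunday; gaps 28, 28, 35, 28 days.
Each is the last Sunday of its month (at least one falls on the 29th or later, ruling out '4th Sunday').
August 2014 ends with Sunday August 31, 2014.
Last Sunday of September 2014: September 28, 2014.
Last Sunday of October 2014: October 26, 2014.
November 2014 ends with Sunday November 30, 2014.
December 2014 ends with Sunday December 28, 2014.
January 2015 ends with Sunday January 25, 2015.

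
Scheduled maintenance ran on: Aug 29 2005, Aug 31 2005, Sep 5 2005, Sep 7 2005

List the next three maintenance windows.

Sep 12 2005, Sep 14 2005, Sep 19 2005

The gap pattern 2, 5, 2 repeats every 2 events.
These are the Mondays and Wednesdays of each week.
The following Monday is Sep 12 2005.
The following Wednesday is Sep 14 2005.
Next Monday: Sep 19 2005.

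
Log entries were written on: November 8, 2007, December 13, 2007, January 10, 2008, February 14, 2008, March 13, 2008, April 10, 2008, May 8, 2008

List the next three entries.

June 12, 2008; July 10, 2008; August 14, 2008

Gaps: 35, 28, 35, 28, 28, 28 days — a mix of 28 and 35. Every date is a Thursday.
Each is the 2nd Thursday of its month.
June 2008 — 2nd Thursday is June 12, 2008.
2nd Thursday of July 2008: July 10, 2008.
2nd Thursday of August 2008: August 14, 2008.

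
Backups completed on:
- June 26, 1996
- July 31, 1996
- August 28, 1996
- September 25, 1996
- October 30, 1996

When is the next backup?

All Wednesdays; the gaps (35, 28, 28, 35) vary with month length.
This is the last Wednesday of each month.
Last Wednesday of November 1996: November 27, 1996.

November 27, 1996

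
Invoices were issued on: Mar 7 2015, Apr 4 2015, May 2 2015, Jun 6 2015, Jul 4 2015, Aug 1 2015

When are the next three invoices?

Sep 5 2015, Oct 3 2015, Nov 7 2015

All dates are Saturdays, 28, 28, 35, 28, 28 days apart.
Specifically, the 1st Saturday of each month.
1st Saturday of September 2015: Sep 5 2015.
October 2015 — 1st Saturday is Oct 3 2015.
1st Saturday of November 2015: Nov 7 2015.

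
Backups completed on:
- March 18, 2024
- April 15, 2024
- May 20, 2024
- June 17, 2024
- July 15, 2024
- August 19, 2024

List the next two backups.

All dates are Mondays, 28, 35, 28, 28, 35 days apart.
Specifically, the 3rd Monday of each month.
3rd Monday of September 2024: September 16, 2024.
3rd Monday of October 2024: October 21, 2024.

September 16, 2024; October 21, 2024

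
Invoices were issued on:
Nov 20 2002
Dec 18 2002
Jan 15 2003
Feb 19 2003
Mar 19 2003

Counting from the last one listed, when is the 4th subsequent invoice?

All dates are Wednesdays, 28, 28, 35, 28 days apart.
Specifically, the 3rd Wednesday of each month.
3rd Wednesday of April 2003: Apr 16 2003.
3rd Wednesday of May 2003: May 21 2003.
3rd Wednesday of June 2003: Jun 18 2003.
3rd Wednesday of July 2003: Jul 16 2003.

Jul 16 2003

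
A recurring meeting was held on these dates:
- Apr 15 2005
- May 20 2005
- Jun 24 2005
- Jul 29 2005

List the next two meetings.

Sep 2 2005, Oct 7 2005

Every event comes 35 days after the last (35, 35, 35).
Jul 29 2005 + 35 days = Sep 2 2005.
Sep 2 2005 + 35 days = Oct 7 2005.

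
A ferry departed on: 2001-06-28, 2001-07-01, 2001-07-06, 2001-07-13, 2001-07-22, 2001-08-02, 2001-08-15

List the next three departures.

2001-08-30, 2001-09-16, 2001-10-05

The spacing grows by 2 each time: 3, 5, 7, 9, 11, 13 days.
Next gap: 15 days. 2001-08-15 + 15 days = 2001-08-30.
Next gap: 17 days. 2001-08-30 + 17 days = 2001-09-16.
Next gap: 19 days. 2001-09-16 + 19 days = 2001-10-05.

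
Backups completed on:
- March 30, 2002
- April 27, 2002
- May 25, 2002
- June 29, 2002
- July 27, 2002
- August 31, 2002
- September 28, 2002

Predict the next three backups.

October 26, 2002; November 30, 2002; December 28, 2002

Every date is a Saturday; gaps 28, 28, 35, 28, 35, 28 days.
Each is the last Saturday of its month (at least one falls on the 29th or later, ruling out '4th Saturday').
October 2002 ends with Saturday October 26, 2002.
November 2002 ends with Saturday November 30, 2002.
December 2002 ends with Saturday December 28, 2002.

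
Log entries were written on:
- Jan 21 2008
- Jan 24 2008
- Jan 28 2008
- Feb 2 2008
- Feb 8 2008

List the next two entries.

Feb 15 2008, Feb 23 2008

Gaps: 3, 4, 5, 6 days — each gap is 1 larger than the previous one.
Next gap: 7 days. Feb 8 2008 + 7 days = Feb 15 2008.
Next gap: 8 days. Feb 15 2008 + 8 days = Feb 23 2008.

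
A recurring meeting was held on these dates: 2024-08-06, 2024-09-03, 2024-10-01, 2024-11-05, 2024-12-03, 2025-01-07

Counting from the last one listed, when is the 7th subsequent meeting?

2025-08-05

Gaps: 28, 28, 35, 28, 35 days — a mix of 28 and 35. Every date is a Tuesday.
Each is the 1st Tuesday of its month.
February 2025 — 1st Tuesday is 2025-02-04.
1st Tuesday of March 2025: 2025-03-04.
1st Tuesday of April 2025: 2025-04-01.
May 2025 — 1st Tuesday is 2025-05-06.
June 2025 — 1st Tuesday is 2025-06-03.
July 2025 — 1st Tuesday is 2025-07-01.
August 2025 — 1st Tuesday is 2025-08-05.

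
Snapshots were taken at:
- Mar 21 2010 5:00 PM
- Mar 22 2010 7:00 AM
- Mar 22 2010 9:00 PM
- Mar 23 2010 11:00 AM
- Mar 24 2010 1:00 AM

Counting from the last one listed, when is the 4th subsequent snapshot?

Mar 26 2010 9:00 AM

Gaps: 14, 14, 14, 14 hours — each event is 14 hours after the previous one.
Mar 24 2010 1:00 AM + 14 h = Mar 24 2010 3:00 PM.
Mar 24 2010 3:00 PM + 14 h = Mar 25 2010 5:00 AM.
Mar 25 2010 5:00 AM + 14 h = Mar 25 2010 7:00 PM.
Mar 25 2010 7:00 PM + 14 h = Mar 26 2010 9:00 AM.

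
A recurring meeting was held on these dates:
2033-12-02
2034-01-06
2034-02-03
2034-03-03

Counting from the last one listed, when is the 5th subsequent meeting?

2034-08-04

All dates are Fridays, 35, 28, 28 days apart.
Specifically, the 1st Friday of each month.
April 2034 — 1st Friday is 2034-04-07.
1st Friday of May 2034: 2034-05-05.
June 2034 — 1st Friday is 2034-06-02.
July 2034 — 1st Friday is 2034-07-07.
1st Friday of August 2034: 2034-08-04.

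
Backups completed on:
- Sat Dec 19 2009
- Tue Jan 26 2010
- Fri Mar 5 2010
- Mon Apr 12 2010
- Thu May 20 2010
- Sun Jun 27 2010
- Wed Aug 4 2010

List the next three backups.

The spacing is 38, 38, 38, 38, 38, 38 days — always 38 days.
Wed Aug 4 2010 + 38 days = Sat Sep 11 2010.
Sat Sep 11 2010 + 38 days = Tue Oct 19 2010.
Tue Oct 19 2010 + 38 days = Fri Nov 26 2010.

Sat Sep 11 2010, Tue Oct 19 2010, Fri Nov 26 2010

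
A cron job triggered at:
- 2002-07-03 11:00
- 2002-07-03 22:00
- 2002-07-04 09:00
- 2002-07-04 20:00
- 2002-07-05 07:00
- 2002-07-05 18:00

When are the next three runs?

2002-07-06 05:00, 2002-07-06 16:00, 2002-07-07 03:00

Spacing: 11, 11, 11, 11, 11 h — constant 11 h.
2002-07-05 18:00 + 11 h = 2002-07-06 05:00.
2002-07-06 05:00 + 11 h = 2002-07-06 16:00.
2002-07-06 16:00 + 11 h = 2002-07-07 03:00.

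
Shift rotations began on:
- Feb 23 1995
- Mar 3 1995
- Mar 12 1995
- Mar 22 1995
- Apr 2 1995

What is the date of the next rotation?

The spacing grows by 1 each time: 8, 9, 10, 11 days.
Next gap: 12 days. Apr 2 1995 + 12 days = Apr 14 1995.

Apr 14 1995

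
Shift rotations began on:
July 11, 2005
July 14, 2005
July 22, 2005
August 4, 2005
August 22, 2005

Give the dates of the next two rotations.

September 14, 2005; October 12, 2005

Intervals are 3, 8, 13, 18 days — an arithmetic progression with common difference 5.
Next gap: 23 days. August 22, 2005 + 23 days = September 14, 2005.
Next gap: 28 days. September 14, 2005 + 28 days = October 12, 2005.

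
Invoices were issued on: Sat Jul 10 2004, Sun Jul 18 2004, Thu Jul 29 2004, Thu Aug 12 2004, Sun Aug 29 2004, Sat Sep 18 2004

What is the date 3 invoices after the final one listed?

The spacing grows by 3 each time: 8, 11, 14, 17, 20 days.
Next gap: 23 days. Sat Sep 18 2004 + 23 days = Mon Oct 11 2004.
Next gap: 26 days. Mon Oct 11 2004 + 26 days = Sat Nov 6 2004.
Next gap: 29 days. Sat Nov 6 2004 + 29 days = Sun Dec 5 2004.

Sun Dec 5 2004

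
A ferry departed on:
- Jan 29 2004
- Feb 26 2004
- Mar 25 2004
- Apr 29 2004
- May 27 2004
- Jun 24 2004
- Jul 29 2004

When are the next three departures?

Every date is a Thursday; gaps 28, 28, 35, 28, 28, 35 days.
Each is the last Thursday of its month (at least one falls on the 29th or later, ruling out '4th Thursday').
Last Thursday of August 2004: Aug 26 2004.
Last Thursday of September 2004: Sep 30 2004.
October 2004 ends with Thursday Oct 28 2004.

Aug 26 2004, Sep 30 2004, Oct 28 2004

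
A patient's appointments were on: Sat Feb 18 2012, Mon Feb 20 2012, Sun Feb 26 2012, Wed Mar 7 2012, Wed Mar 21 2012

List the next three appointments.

Gaps: 2, 6, 10, 14 days — each gap is 4 larger than the previous one.
Next gap: 18 days. Wed Mar 21 2012 + 18 days = Sun Apr 8 2012.
Next gap: 22 days. Sun Apr 8 2012 + 22 days = Mon Apr 30 2012.
Next gap: 26 days. Mon Apr 30 2012 + 26 days = Sat May 26 2012.

Sun Apr 8 2012, Mon Apr 30 2012, Sat May 26 2012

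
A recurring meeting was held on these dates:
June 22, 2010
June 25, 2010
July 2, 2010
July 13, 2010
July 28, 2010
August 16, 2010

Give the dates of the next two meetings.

September 8, 2010; October 5, 2010

The spacing grows by 4 each time: 3, 7, 11, 15, 19 days.
Next gap: 23 days. August 16, 2010 + 23 days = September 8, 2010.
Next gap: 27 days. September 8, 2010 + 27 days = October 5, 2010.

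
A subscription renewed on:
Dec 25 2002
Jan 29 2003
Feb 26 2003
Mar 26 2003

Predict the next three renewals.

Apr 30 2003, May 28 2003, Jun 25 2003

All Wednesdays; the gaps (35, 28, 28) vary with month length.
This is the last Wednesday of each month.
April 2003 ends with Wednesday Apr 30 2003.
May 2003 ends with Wednesday May 28 2003.
Last Wednesday of June 2003: Jun 25 2003.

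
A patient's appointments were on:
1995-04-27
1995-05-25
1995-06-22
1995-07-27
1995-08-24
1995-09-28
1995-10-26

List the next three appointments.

1995-11-23, 1995-12-28, 1996-01-25

Gaps: 28, 28, 35, 28, 35, 28 days — a mix of 28 and 35. Every date is a Thursday.
Each is the 4th Thursday of its month.
November 1995 — 4th Thursday is 1995-11-23.
December 1995 — 4th Thursday is 1995-12-28.
January 1996 — 4th Thursday is 1996-01-25.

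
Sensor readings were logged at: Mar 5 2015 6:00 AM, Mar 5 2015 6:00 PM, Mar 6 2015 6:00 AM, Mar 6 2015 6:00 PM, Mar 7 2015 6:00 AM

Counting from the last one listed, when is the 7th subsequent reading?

Mar 10 2015 6:00 PM

The interval is a steady 12 hours (12, 12, 12, 12).
Mar 7 2015 6:00 AM + 12 h = Mar 7 2015 6:00 PM.
Mar 7 2015 6:00 PM + 12 h = Mar 8 2015 6:00 AM.
Mar 8 2015 6:00 AM + 12 h = Mar 8 2015 6:00 PM.
Mar 8 2015 6:00 PM + 12 h = Mar 9 2015 6:00 AM.
Mar 9 2015 6:00 AM + 12 h = Mar 9 2015 6:00 PM.
Mar 9 2015 6:00 PM + 12 h = Mar 10 2015 6:00 AM.
Mar 10 2015 6:00 AM + 12 h = Mar 10 2015 6:00 PM.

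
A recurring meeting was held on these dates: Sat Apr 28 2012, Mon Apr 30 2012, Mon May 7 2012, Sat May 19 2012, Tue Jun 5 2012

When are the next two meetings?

Wed Jun 27 2012, Tue Jul 24 2012

Gaps: 2, 7, 12, 17 days — each gap is 5 larger than the previous one.
Next gap: 22 days. Tue Jun 5 2012 + 22 days = Wed Jun 27 2012.
Next gap: 27 days. Wed Jun 27 2012 + 27 days = Tue Jul 24 2012.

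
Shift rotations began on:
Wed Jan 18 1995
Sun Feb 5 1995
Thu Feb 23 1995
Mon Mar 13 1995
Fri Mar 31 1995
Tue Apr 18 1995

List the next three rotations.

Gaps between consecutive events: 18, 18, 18, 18, 18 days — a constant 18-day interval.
Tue Apr 18 1995 + 18 days = Sat May 6 1995.
Sat May 6 1995 + 18 days = Wed May 24 1995.
Wed May 24 1995 + 18 days = Sun Jun 11 1995.

Sat May 6 1995, Wed May 24 1995, Sun Jun 11 1995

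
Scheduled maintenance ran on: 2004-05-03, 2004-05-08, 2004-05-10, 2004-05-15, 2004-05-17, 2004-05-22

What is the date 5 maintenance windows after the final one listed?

Every event lands on a Monday or Saturday (gaps cycle 5, 2, 5, 2, 5).
So the schedule is: every Monday and Saturday.
The following Monday is 2004-05-24.
Next Saturday: 2004-05-29.
Next Monday: 2004-05-31.
The following Saturday is 2004-06-05.
The following Monday is 2004-06-07.

2004-06-07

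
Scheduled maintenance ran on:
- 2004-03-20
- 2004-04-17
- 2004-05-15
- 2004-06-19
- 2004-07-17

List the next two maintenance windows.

All dates are Saturdays, 28, 28, 35, 28 days apart.
Specifically, the 3rd Saturday of each month.
3rd Saturday of August 2004: 2004-08-21.
September 2004 — 3rd Saturday is 2004-09-18.

2004-08-21, 2004-09-18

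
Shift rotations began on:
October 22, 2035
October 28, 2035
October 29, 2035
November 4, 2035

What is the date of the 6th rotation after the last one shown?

The gap pattern 6, 1, 6 repeats every 2 events.
These are the Mondays and Sundays of each week.
The following Monday is November 5, 2035.
The following Sunday is November 11, 2035.
The following Monday is November 12, 2035.
The following Sunday is November 18, 2035.
Next Monday: November 19, 2035.
Next Sunday: November 25, 2035.

November 25, 2035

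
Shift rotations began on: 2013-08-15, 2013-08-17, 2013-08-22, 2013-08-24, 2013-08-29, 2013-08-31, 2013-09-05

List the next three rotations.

Every event lands on a Thursday or Saturday (gaps cycle 2, 5, 2, 5, 2, 5).
So the schedule is: every Thursday and Saturday.
Next Saturday: 2013-09-07.
Next Thursday: 2013-09-12.
The following Saturday is 2013-09-14.

2013-09-07, 2013-09-12, 2013-09-14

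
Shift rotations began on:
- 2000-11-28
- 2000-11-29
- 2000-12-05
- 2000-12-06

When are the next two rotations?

2000-12-12, 2000-12-13

Every event lands on a Tuesday or Wednesday (gaps cycle 1, 6, 1).
So the schedule is: every Tuesday and Wednesday.
Next Tuesday: 2000-12-12.
Next Wednesday: 2000-12-13.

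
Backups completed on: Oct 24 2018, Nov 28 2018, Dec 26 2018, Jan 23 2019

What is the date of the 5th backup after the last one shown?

Gaps: 35, 28, 28 days — a mix of 28 and 35. Every date is a Wednesday.
Each is the 4th Wednesday of its month.
February 2019 — 4th Wednesday is Feb 27 2019.
March 2019 — 4th Wednesday is Mar 27 2019.
4th Wednesday of April 2019: Apr 24 2019.
May 2019 — 4th Wednesday is May 22 2019.
June 2019 — 4th Wednesday is Jun 26 2019.

Jun 26 2019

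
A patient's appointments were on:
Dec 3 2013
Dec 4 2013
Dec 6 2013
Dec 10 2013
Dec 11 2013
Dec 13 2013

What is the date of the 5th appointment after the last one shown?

Dec 25 2013

Every event lands on a Tuesday or Wednesday or Friday (gaps cycle 1, 2, 4, 1, 2).
So the schedule is: every Tuesday, Wednesday and Friday.
Next Tuesday: Dec 17 2013.
The following Wednesday is Dec 18 2013.
The following Friday is Dec 20 2013.
The following Tuesday is Dec 24 2013.
The following Wednesday is Dec 25 2013.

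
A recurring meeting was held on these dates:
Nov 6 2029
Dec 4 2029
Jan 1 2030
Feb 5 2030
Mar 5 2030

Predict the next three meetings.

Apr 2 2030, May 7 2030, Jun 4 2030

All dates are Tuesdays, 28, 28, 35, 28 days apart.
Specifically, the 1st Tuesday of each month.
April 2030 — 1st Tuesday is Apr 2 2030.
May 2030 — 1st Tuesday is May 7 2030.
1st Tuesday of June 2030: Jun 4 2030.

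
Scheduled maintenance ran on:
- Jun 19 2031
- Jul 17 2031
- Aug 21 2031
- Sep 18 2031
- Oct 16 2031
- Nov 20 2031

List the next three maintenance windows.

Dec 18 2031, Jan 15 2032, Feb 19 2032

Gaps: 28, 35, 28, 28, 35 days — a mix of 28 and 35. Every date is a Thursday.
Each is the 3rd Thursday of its month.
3rd Thursday of December 2031: Dec 18 2031.
January 2032 — 3rd Thursday is Jan 15 2032.
3rd Thursday of February 2032: Feb 19 2032.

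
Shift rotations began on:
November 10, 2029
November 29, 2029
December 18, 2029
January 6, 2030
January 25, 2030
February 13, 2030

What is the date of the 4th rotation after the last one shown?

Every event comes 19 days after the last (19, 19, 19, 19, 19).
February 13, 2030 + 19 days = March 4, 2030.
March 4, 2030 + 19 days = March 23, 2030.
March 23, 2030 + 19 days = April 11, 2030.
April 11, 2030 + 19 days = April 30, 2030.

April 30, 2030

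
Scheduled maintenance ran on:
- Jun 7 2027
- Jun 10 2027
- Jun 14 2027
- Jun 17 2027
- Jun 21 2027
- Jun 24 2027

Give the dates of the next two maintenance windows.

Jun 28 2027, Jul 1 2027

Gaps: 3, 4, 3, 4, 3 days — not constant, but cyclic with period 2.
The events fall on every Monday and Thursday.
The following Monday is Jun 28 2027.
The following Thursday is Jul 1 2027.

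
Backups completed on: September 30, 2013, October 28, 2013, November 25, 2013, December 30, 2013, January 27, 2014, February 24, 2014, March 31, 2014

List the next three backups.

These are Mondays with 28, 28, 35, 28, 28, 35-day gaps.
Each is the final Monday of its month — September 30, 2013 is past the 28th, so '4th Monday' doesn't fit.
Last Monday of April 2014: April 28, 2014.
May 2014 ends with Monday May 26, 2014.
Last Monday of June 2014: June 30, 2014.

April 28, 2014; May 26, 2014; June 30, 2014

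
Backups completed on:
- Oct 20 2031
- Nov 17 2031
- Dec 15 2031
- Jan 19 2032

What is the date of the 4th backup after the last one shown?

Gaps: 28, 28, 35 days — a mix of 28 and 35. Every date is a Monday.
Each is the 3rd Monday of its month.
3rd Monday of February 2032: Feb 16 2032.
3rd Monday of March 2032: Mar 15 2032.
April 2032 — 3rd Monday is Apr 19 2032.
May 2032 — 3rd Monday is May 17 2032.

May 17 2032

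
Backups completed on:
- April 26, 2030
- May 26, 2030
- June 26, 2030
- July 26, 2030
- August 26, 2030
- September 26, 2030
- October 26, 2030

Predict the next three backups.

November 26, 2030; December 26, 2030; January 26, 2031

The day-of-month is always 26 (30, 31, 30, 31, 31, 30 days between events).
So this recurs on the 26th of each month.
Next: November 2030 → November 26, 2030.
December 2030: December 26, 2030.
January 2031: January 26, 2031.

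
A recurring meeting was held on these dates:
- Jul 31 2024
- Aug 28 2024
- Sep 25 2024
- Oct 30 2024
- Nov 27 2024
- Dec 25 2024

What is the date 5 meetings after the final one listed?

May 28 2025

These are Wednesdays with 28, 28, 35, 28, 28-day gaps.
Each is the final Wednesday of its month — Jul 31 2024 is past the 28th, so '4th Wednesday' doesn't fit.
Last Wednesday of January 2025: Jan 29 2025.
February 2025 ends with Wednesday Feb 26 2025.
Last Wednesday of March 2025: Mar 26 2025.
Last Wednesday of April 2025: Apr 30 2025.
Last Wednesday of May 2025: May 28 2025.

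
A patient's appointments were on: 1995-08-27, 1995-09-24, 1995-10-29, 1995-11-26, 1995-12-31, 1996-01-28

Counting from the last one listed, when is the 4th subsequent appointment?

All Sundays; the gaps (28, 35, 28, 35, 28) vary with month length.
This is the last Sunday of each month.
Last Sunday of February 1996: 1996-02-25.
Last Sunday of March 1996: 1996-03-31.
April 1996 ends with Sunday 1996-04-28.
May 1996 ends with Sunday 1996-05-26.

1996-05-26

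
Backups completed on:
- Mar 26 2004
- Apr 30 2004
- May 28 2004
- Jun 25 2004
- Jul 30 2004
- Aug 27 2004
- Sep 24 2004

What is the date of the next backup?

These are Fridays with 35, 28, 28, 35, 28, 28-day gaps.
Each is the final Friday of its month — Apr 30 2004 is past the 28th, so '4th Friday' doesn't fit.
October 2004 ends with Friday Oct 29 2004.

Oct 29 2004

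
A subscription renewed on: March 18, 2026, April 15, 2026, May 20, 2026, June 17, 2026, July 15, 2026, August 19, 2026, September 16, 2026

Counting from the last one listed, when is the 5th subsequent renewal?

February 17, 2027

Gaps: 28, 35, 28, 28, 35, 28 days — a mix of 28 and 35. Every date is a Wednesday.
Each is the 3rd Wednesday of its month.
October 2026 — 3rd Wednesday is October 21, 2026.
November 2026 — 3rd Wednesday is November 18, 2026.
December 2026 — 3rd Wednesday is December 16, 2026.
3rd Wednesday of January 2027: January 20, 2027.
3rd Wednesday of February 2027: February 17, 2027.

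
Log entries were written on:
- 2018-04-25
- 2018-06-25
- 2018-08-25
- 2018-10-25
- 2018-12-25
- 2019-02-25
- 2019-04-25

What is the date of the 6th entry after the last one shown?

Each date is the 25th; the gaps (61, 61, 61, 61, 62, 59) track the month lengths.
The rule is the 25th of every 2 months.
Next: June 2019 → 2019-06-25.
August 2019: 2019-08-25.
October 2019: 2019-10-25.
Next: December 2019 → 2019-12-25.
February 2020: 2020-02-25.
April 2020: 2020-04-25.

2020-04-25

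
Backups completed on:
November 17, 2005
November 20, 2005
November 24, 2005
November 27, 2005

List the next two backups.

The gap pattern 3, 4, 3 repeats every 2 events.
These are the Thursdays and Sundays of each week.
Next Thursday: December 1, 2005.
Next Sunday: December 4, 2005.

December 1, 2005; December 4, 2005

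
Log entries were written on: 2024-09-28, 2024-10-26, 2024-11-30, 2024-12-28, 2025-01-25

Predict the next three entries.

2025-02-22, 2025-03-29, 2025-04-26

Every date is a Saturday; gaps 28, 35, 28, 28 days.
Each is the last Saturday of its month (at least one falls on the 29th or later, ruling out '4th Saturday').
February 2025 ends with Saturday 2025-02-22.
March 2025 ends with Saturday 2025-03-29.
April 2025 ends with Saturday 2025-04-26.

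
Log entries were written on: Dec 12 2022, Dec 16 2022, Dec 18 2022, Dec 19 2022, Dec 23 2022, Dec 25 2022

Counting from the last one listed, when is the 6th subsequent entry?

Jan 8 2023

The gap pattern 4, 2, 1, 4, 2 repeats every 3 events.
These are the Mondays, Fridays and Sundays of each week.
Next Monday: Dec 26 2022.
The following Friday is Dec 30 2022.
Next Sunday: Jan 1 2023.
The following Monday is Jan 2 2023.
The following Friday is Jan 6 2023.
The following Sunday is Jan 8 2023.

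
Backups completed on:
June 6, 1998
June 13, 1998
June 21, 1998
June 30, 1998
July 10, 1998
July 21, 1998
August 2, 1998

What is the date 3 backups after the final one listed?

The spacing grows by 1 each time: 7, 8, 9, 10, 11, 12 days.
Next gap: 13 days. August 2, 1998 + 13 days = August 15, 1998.
Next gap: 14 days. August 15, 1998 + 14 days = August 29, 1998.
Next gap: 15 days. August 29, 1998 + 15 days = September 13, 1998.

September 13, 1998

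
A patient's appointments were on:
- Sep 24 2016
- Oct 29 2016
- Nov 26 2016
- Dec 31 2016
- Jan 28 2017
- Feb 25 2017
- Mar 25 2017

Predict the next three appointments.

These are Saturdays with 35, 28, 35, 28, 28, 28-day gaps.
Each is the final Saturday of its month — Oct 29 2016 is past the 28th, so '4th Saturday' doesn't fit.
April 2017 ends with Saturday Apr 29 2017.
Last Saturday of May 2017: May 27 2017.
June 2017 ends with Saturday Jun 24 2017.

Apr 29 2017, May 27 2017, Jun 24 2017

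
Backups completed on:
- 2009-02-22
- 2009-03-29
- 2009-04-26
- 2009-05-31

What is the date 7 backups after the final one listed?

2009-12-27

Every date is a Sunday; gaps 35, 28, 35 days.
Each is the last Sunday of its month (at least one falls on the 29th or later, ruling out '4th Sunday').
June 2009 ends with Sunday 2009-06-28.
Last Sunday of July 2009: 2009-07-26.
Last Sunday of August 2009: 2009-08-30.
Last Sunday of September 2009: 2009-09-27.
October 2009 ends with Sunday 2009-10-25.
November 2009 ends with Sunday 2009-11-29.
December 2009 ends with Sunday 2009-12-27.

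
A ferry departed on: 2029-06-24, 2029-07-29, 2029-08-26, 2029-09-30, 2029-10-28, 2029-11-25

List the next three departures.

Every date is a Sunday; gaps 35, 28, 35, 28, 28 days.
Each is the last Sunday of its month (at least one falls on the 29th or later, ruling out '4th Sunday').
December 2029 ends with Sunday 2029-12-30.
January 2030 ends with Sunday 2030-01-27.
Last Sunday of February 2030: 2030-02-24.

2029-12-30, 2030-01-27, 2030-02-24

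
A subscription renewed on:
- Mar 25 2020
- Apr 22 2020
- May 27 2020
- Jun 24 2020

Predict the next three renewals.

All dates are Wednesdays, 28, 35, 28 days apart.
Specifically, the 4th Wednesday of each month.
July 2020 — 4th Wednesday is Jul 22 2020.
August 2020 — 4th Wednesday is Aug 26 2020.
September 2020 — 4th Wednesday is Sep 23 2020.

Jul 22 2020, Aug 26 2020, Sep 23 2020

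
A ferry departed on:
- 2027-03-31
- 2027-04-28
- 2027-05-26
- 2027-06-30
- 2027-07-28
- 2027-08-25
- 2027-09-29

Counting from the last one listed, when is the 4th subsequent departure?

2028-01-26

These are Wednesdays with 28, 28, 35, 28, 28, 35-day gaps.
Each is the final Wednesday of its month — 2027-03-31 is past the 28th, so '4th Wednesday' doesn't fit.
Last Wednesday of October 2027: 2027-10-27.
November 2027 ends with Wednesday 2027-11-24.
December 2027 ends with Wednesday 2027-12-29.
January 2028 ends with Wednesday 2028-01-26.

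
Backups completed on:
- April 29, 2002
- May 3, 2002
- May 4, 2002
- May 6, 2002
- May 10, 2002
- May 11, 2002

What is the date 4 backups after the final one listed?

Gaps: 4, 1, 2, 4, 1 days — not constant, but cyclic with period 3.
The events fall on every Monday, Friday and Saturday.
Next Monday: May 13, 2002.
The following Friday is May 17, 2002.
The following Saturday is May 18, 2002.
The following Monday is May 20, 2002.

May 20, 2002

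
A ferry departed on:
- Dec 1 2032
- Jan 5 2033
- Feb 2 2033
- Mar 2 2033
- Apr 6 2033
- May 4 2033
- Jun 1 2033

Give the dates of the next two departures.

Jul 6 2033, Aug 3 2033

Gaps: 35, 28, 28, 35, 28, 28 days — a mix of 28 and 35. Every date is a Wednesday.
Each is the 1st Wednesday of its month.
July 2033 — 1st Wednesday is Jul 6 2033.
1st Wednesday of August 2033: Aug 3 2033.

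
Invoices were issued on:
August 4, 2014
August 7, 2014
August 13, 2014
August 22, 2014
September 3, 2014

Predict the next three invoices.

September 18, 2014; October 6, 2014; October 27, 2014

Gaps: 3, 6, 9, 12 days — each gap is 3 larger than the previous one.
Next gap: 15 days. September 3, 2014 + 15 days = September 18, 2014.
Next gap: 18 days. September 18, 2014 + 18 days = October 6, 2014.
Next gap: 21 days. October 6, 2014 + 21 days = October 27, 2014.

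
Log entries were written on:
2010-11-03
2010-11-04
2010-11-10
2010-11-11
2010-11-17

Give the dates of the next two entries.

The gap pattern 1, 6, 1, 6 repeats every 2 events.
These are the Wednesdays and Thursdays of each week.
The following Thursday is 2010-11-18.
The following Wednesday is 2010-11-24.

2010-11-18, 2010-11-24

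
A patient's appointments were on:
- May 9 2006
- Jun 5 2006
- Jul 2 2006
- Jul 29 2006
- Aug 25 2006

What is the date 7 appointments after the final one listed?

The spacing is 27, 27, 27, 27 days — always 27 days.
Aug 25 2006 + 27 days = Sep 21 2006.
Sep 21 2006 + 27 days = Oct 18 2006.
Oct 18 2006 + 27 days = Nov 14 2006.
Nov 14 2006 + 27 days = Dec 11 2006.
Dec 11 2006 + 27 days = Jan 7 2007.
Jan 7 2007 + 27 days = Feb 3 2007.
Feb 3 2007 + 27 days = Mar 2 2007.

Mar 2 2007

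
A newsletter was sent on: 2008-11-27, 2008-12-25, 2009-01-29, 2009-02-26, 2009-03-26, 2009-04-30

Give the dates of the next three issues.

2009-05-28, 2009-06-25, 2009-07-30

These are Thursdays with 28, 35, 28, 28, 35-day gaps.
Each is the final Thursday of its month — 2009-01-29 is past the 28th, so '4th Thursday' doesn't fit.
May 2009 ends with Thursday 2009-05-28.
Last Thursday of June 2009: 2009-06-25.
Last Thursday of July 2009: 2009-07-30.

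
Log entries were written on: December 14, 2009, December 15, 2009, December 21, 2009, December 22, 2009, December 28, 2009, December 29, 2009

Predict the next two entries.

Gaps: 1, 6, 1, 6, 1 days — not constant, but cyclic with period 2.
The events fall on every Monday and Tuesday.
The following Monday is January 4, 2010.
Next Tuesday: January 5, 2010.

January 4, 2010; January 5, 2010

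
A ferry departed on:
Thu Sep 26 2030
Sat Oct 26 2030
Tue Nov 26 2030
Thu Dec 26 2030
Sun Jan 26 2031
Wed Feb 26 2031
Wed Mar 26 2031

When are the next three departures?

Gaps: 30, 31, 30, 31, 31, 28 days — not constant. Every event is on the 26th of the month.
Pattern: the 26th of each month.
Next: April 2031 → Sat Apr 26 2031.
May 2031: Mon May 26 2031.
June 2031: Thu Jun 26 2031.

Sat Apr 26 2031, Mon May 26 2031, Thu Jun 26 2031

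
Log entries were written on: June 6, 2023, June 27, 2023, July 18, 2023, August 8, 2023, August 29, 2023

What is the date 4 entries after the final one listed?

November 21, 2023

The spacing is 21, 21, 21, 21 days — always 21 days.
August 29, 2023 + 21 days = September 19, 2023.
September 19, 2023 + 21 days = October 10, 2023.
October 10, 2023 + 21 days = October 31, 2023.
October 31, 2023 + 21 days = November 21, 2023.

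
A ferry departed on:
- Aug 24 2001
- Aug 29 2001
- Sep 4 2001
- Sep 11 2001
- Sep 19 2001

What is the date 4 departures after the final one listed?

Oct 31 2001

Gaps: 5, 6, 7, 8 days — each gap is 1 larger than the previous one.
Next gap: 9 days. Sep 19 2001 + 9 days = Sep 28 2001.
Next gap: 10 days. Sep 28 2001 + 10 days = Oct 8 2001.
Next gap: 11 days. Oct 8 2001 + 11 days = Oct 19 2001.
Next gap: 12 days. Oct 19 2001 + 12 days = Oct 31 2001.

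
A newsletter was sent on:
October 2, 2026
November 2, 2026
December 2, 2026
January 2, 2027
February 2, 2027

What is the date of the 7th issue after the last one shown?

Gaps: 31, 30, 31, 31 days — not constant. Every event is on the 2nd of the month.
Pattern: the 2nd of each month.
Next: March 2027 → March 2, 2027.
April 2027: April 2, 2027.
May 2027: May 2, 2027.
June 2027: June 2, 2027.
July 2027: July 2, 2027.
August 2027: August 2, 2027.
Next: September 2027 → September 2, 2027.

September 2, 2027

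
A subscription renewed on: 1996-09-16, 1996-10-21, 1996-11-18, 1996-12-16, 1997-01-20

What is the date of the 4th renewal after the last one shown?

All dates are Mondays, 35, 28, 28, 35 days apart.
Specifically, the 3rd Monday of each month.
3rd Monday of February 1997: 1997-02-17.
3rd Monday of March 1997: 1997-03-17.
3rd Monday of April 1997: 1997-04-21.
May 1997 — 3rd Monday is 1997-05-19.

1997-05-19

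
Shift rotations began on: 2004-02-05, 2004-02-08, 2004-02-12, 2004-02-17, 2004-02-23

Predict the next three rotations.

Gaps: 3, 4, 5, 6 days — each gap is 1 larger than the previous one.
Next gap: 7 days. 2004-02-23 + 7 days = 2004-03-01.
Next gap: 8 days. 2004-03-01 + 8 days = 2004-03-09.
Next gap: 9 days. 2004-03-09 + 9 days = 2004-03-18.

2004-03-01, 2004-03-09, 2004-03-18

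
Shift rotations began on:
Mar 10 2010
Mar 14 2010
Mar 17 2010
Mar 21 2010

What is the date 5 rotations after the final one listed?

Apr 7 2010

Every event lands on a Wednesday or Sunday (gaps cycle 4, 3, 4).
So the schedule is: every Wednesday and Sunday.
The following Wednesday is Mar 24 2010.
The following Sunday is Mar 28 2010.
The following Wednesday is Mar 31 2010.
The following Sunday is Apr 4 2010.
Next Wednesday: Apr 7 2010.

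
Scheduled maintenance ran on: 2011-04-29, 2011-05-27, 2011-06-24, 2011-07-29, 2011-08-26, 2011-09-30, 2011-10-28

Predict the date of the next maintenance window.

All Fridays; the gaps (28, 28, 35, 28, 35, 28) vary with month length.
This is the last Friday of each month.
Last Friday of November 2011: 2011-11-25.

2011-11-25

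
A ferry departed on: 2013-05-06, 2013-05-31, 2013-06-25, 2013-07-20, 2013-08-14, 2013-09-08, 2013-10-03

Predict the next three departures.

2013-10-28, 2013-11-22, 2013-12-17

Every event comes 25 days after the last (25, 25, 25, 25, 25, 25).
2013-10-03 + 25 days = 2013-10-28.
2013-10-28 + 25 days = 2013-11-22.
2013-11-22 + 25 days = 2013-12-17.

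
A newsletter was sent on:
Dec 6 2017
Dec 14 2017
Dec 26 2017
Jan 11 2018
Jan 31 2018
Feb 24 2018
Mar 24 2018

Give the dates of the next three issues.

Apr 25 2018, May 31 2018, Jul 10 2018

Gaps: 8, 12, 16, 20, 24, 28 days — each gap is 4 larger than the previous one.
Next gap: 32 days. Mar 24 2018 + 32 days = Apr 25 2018.
Next gap: 36 days. Apr 25 2018 + 36 days = May 31 2018.
Next gap: 40 days. May 31 2018 + 40 days = Jul 10 2018.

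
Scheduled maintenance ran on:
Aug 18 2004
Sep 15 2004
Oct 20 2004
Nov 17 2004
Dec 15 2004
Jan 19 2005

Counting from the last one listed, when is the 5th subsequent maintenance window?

Gaps: 28, 35, 28, 28, 35 days — a mix of 28 and 35. Every date is a Wednesday.
Each is the 3rd Wednesday of its month.
3rd Wednesday of February 2005: Feb 16 2005.
March 2005 — 3rd Wednesday is Mar 16 2005.
3rd Wednesday of April 2005: Apr 20 2005.
3rd Wednesday of May 2005: May 18 2005.
3rd Wednesday of June 2005: Jun 15 2005.

Jun 15 2005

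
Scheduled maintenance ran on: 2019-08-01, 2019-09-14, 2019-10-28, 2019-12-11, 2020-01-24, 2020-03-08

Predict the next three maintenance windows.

The spacing is 44, 44, 44, 44, 44 days — always 44 days.
2020-03-08 + 44 days = 2020-04-21.
2020-04-21 + 44 days = 2020-06-04.
2020-06-04 + 44 days = 2020-07-18.

2020-04-21, 2020-06-04, 2020-07-18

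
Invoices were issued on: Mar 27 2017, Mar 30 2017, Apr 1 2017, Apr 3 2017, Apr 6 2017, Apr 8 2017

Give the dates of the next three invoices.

Apr 10 2017, Apr 13 2017, Apr 15 2017

Every event lands on a Monday or Thursday or Saturday (gaps cycle 3, 2, 2, 3, 2).
So the schedule is: every Monday, Thursday and Saturday.
Next Monday: Apr 10 2017.
The following Thursday is Apr 13 2017.
Next Saturday: Apr 15 2017.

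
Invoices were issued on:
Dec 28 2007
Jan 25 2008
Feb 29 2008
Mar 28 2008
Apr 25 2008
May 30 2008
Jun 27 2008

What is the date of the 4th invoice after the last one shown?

All Fridays; the gaps (28, 35, 28, 28, 35, 28) vary with month length.
This is the last Friday of each month.
July 2008 ends with Friday Jul 25 2008.
August 2008 ends with Friday Aug 29 2008.
September 2008 ends with Friday Sep 26 2008.
October 2008 ends with Friday Oct 31 2008.

Oct 31 2008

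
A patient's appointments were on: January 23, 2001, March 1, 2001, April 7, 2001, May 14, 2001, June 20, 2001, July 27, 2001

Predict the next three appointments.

The spacing is 37, 37, 37, 37, 37 days — always 37 days.
July 27, 2001 + 37 days = September 2, 2001.
September 2, 2001 + 37 days = October 9, 2001.
October 9, 2001 + 37 days = November 15, 2001.

September 2, 2001; October 9, 2001; November 15, 2001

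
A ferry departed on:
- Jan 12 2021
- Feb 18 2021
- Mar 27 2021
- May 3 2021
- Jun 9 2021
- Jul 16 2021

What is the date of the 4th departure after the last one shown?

Gaps between consecutive events: 37, 37, 37, 37, 37 days — a constant 37-day interval.
Jul 16 2021 + 37 days = Aug 22 2021.
Aug 22 2021 + 37 days = Sep 28 2021.
Sep 28 2021 + 37 days = Nov 4 2021.
Nov 4 2021 + 37 days = Dec 11 2021.

Dec 11 2021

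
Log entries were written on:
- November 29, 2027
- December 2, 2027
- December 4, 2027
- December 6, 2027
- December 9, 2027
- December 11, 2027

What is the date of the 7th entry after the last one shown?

December 27, 2027

Every event lands on a Monday or Thursday or Saturday (gaps cycle 3, 2, 2, 3, 2).
So the schedule is: every Monday, Thursday and Saturday.
The following Monday is December 13, 2027.
Next Thursday: December 16, 2027.
Next Saturday: December 18, 2027.
The following Monday is December 20, 2027.
The following Thursday is December 23, 2027.
Next Saturday: December 25, 2027.
Next Monday: December 27, 2027.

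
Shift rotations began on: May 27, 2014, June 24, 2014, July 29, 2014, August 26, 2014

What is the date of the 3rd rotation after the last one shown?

November 25, 2014

Every date is a Tuesday; gaps 28, 35, 28 days.
Each is the last Tuesday of its month (at least one falls on the 29th or later, ruling out '4th Tuesday').
Last Tuesday of September 2014: September 30, 2014.
October 2014 ends with Tuesday October 28, 2014.
Last Tuesday of November 2014: November 25, 2014.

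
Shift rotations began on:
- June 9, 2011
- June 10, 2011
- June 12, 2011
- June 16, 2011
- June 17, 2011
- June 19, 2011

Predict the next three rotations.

June 23, 2011; June 24, 2011; June 26, 2011

The gap pattern 1, 2, 4, 1, 2 repeats every 3 events.
These are the Thursdays, Fridays and Sundays of each week.
Next Thursday: June 23, 2011.
The following Friday is June 24, 2011.
The following Sunday is June 26, 2011.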